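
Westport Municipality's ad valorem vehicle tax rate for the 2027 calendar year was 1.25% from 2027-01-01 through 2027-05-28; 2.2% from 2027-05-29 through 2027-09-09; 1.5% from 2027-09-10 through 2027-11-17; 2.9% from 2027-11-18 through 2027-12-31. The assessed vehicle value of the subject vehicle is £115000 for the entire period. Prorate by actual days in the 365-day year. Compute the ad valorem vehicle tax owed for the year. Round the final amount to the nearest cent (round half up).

£2031.88

2027-01-01 to 2027-05-28: 148 days at 1.25% → £115000 × 1.25% × 148/365 = £582.8767
2027-05-29 to 2027-09-09: 104 days at 2.2% → £115000 × 2.2% × 104/365 = £720.8767
2027-09-10 to 2027-11-17: 69 days at 1.5% → £115000 × 1.5% × 69/365 = £326.0959
2027-11-18 to 2027-12-31: 44 days at 2.9% → £115000 × 2.9% × 44/365 = £402.0274
Total = £2031.8767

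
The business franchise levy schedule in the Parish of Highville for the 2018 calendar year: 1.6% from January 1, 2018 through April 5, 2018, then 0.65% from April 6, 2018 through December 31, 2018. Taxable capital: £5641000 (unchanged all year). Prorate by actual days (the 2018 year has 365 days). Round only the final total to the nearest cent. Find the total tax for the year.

January 1 – April 5, 2018: 95 days at 1.6% → £5641000 × 1.6% × 95/365 = £23491.2877
April 6 – December 31, 2018: 270 days at 0.65% → £5641000 × 0.65% × 270/365 = £27123.1644
Total = £50614.4521

£50614.45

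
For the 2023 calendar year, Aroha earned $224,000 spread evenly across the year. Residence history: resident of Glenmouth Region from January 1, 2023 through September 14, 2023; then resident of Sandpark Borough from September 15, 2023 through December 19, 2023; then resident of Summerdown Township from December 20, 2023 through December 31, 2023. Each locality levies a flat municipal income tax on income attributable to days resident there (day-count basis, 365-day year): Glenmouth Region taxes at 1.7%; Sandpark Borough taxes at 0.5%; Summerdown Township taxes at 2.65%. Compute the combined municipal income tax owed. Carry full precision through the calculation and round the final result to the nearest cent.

$3,170.98

Glenmouth Region, January 1 – September 14, 2023: 257 days → $224,000 × 1.7% × 257/365 = $2,681.2493
Sandpark Borough, September 15 – December 19, 2023: 96 days → $224,000 × 0.5% × 96/365 = $294.5753
Summerdown Township, December 20 – December 31, 2023: 12 days → $224,000 × 2.65% × 12/365 = $195.1562
Total = $3,170.9808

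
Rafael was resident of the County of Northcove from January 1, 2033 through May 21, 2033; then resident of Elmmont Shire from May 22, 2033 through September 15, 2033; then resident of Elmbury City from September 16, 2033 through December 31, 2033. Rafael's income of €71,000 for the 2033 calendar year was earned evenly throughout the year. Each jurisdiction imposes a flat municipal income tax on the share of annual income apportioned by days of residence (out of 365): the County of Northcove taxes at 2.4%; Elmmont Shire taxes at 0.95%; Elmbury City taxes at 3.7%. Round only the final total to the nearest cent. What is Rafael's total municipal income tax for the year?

€1,644.57

The County of Northcove, January 1 – May 21, 2033: 141 days → €71,000 × 2.4% × 141/365 = €658.2575
Elmmont Shire, May 22 – September 15, 2033: 117 days → €71,000 × 0.95% × 117/365 = €216.2096
Elmbury City, September 16 – December 31, 2033: 107 days → €71,000 × 3.7% × 107/365 = €770.1068
Total = €1,644.5740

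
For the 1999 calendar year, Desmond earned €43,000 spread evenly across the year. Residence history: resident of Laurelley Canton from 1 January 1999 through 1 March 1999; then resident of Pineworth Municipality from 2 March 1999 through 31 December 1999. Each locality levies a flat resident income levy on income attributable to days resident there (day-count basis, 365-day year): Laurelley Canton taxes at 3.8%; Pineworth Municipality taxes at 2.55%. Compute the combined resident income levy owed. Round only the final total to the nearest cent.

Laurelley Canton, 1 January – 1 March 1999: 60 days → €43,000 × 3.8% × 60/365 = €268.6027
Pineworth Municipality, 2 March – 31 December 1999: 305 days → €43,000 × 2.55% × 305/365 = €916.2534
Total = €1,184.8562

€1,184.86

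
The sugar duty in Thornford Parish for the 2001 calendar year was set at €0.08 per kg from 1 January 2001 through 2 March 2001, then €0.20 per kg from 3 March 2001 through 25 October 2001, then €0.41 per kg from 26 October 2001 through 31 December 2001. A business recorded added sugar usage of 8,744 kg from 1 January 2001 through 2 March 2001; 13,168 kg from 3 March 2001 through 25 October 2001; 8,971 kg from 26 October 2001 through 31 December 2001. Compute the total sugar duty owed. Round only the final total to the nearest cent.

€7011.23

1 January – 2 March 2001: 8,744 kg at €0.08/kg → €699.52
3 March – 25 October 2001: 13,168 kg at €0.20/kg → €2633.60
26 October – 31 December 2001: 8,971 kg at €0.41/kg → €3678.11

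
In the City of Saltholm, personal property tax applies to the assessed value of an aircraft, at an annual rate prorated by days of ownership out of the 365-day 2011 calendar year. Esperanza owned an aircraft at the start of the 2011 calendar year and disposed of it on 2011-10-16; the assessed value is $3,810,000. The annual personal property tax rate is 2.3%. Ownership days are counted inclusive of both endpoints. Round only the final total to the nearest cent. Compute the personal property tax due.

Days held (2011-01-01 to 2011-10-16): 289 out of 365
Tax = $3,810,000 × 2.3% × 289/365 = $69,383.7534

$69,383.75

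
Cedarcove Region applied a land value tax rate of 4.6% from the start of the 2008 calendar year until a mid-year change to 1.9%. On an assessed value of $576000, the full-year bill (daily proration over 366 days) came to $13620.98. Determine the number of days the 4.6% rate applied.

Let d = days at the first rate; then 366 − d days at the second rate.
$576000 × [4.6%·d + 1.9%·(366−d)] / 366 = $13620.98
Solving gives d = 63, so the new rate took effect on 4 March 2008.

63 days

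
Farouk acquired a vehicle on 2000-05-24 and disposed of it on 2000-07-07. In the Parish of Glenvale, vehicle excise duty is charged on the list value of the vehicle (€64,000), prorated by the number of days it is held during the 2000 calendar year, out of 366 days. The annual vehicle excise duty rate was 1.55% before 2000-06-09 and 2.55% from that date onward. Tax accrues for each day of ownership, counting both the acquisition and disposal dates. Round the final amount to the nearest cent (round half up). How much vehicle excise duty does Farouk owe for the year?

€172.68

2000-05-24 to 2000-06-08: 16 days at 1.55% → €64,000 × 1.55% × 16/366 = €43.3661
2000-06-09 to 2000-07-07: 29 days at 2.55% → €64,000 × 2.55% × 29/366 = €129.3115
Total = €172.6776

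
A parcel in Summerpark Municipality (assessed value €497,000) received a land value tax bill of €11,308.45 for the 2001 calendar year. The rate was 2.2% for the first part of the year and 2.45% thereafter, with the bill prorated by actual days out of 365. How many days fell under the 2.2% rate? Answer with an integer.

Let d = days at the first rate; then 365 − d days at the second rate.
€497,000 × [2.2%·d + 2.45%·(365−d)] / 365 = €11,308.45
Solving gives d = 255, so the new rate took effect on September 13, 2001.

255 days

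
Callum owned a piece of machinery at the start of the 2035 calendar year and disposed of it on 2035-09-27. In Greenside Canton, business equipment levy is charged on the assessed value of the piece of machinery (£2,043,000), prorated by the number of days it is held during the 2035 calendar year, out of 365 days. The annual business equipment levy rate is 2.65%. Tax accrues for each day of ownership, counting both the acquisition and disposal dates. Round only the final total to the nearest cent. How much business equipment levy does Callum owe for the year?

£40,048.40

Days held (2035-01-01 to 2035-09-27): 270 out of 365
Tax = £2,043,000 × 2.65% × 270/365 = £40,048.3973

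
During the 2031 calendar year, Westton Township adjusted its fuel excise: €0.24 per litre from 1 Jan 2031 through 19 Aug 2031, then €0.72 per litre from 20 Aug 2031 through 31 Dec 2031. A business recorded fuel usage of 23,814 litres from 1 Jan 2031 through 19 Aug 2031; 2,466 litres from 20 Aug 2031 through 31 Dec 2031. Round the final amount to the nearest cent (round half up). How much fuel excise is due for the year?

€7490.88

1 Jan – 19 Aug 2031: 23,814 litres at €0.24/litre → €5715.36
20 Aug – 31 Dec 2031: 2,466 litres at €0.72/litre → €1775.52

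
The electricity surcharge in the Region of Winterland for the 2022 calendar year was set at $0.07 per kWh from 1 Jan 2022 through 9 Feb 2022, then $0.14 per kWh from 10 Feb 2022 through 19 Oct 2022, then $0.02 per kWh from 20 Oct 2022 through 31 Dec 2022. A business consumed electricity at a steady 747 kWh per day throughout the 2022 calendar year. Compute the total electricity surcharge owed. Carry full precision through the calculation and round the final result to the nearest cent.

1 Jan – 9 Feb 2022: 40 days × 747 kWh/day = 29,880 kWh at $0.07/kWh → $2,091.60
10 Feb – 19 Oct 2022: 252 days × 747 kWh/day = 188,244 kWh at $0.14/kWh → $26,354.16
20 Oct – 31 Dec 2022: 73 days × 747 kWh/day = 54,531 kWh at $0.02/kWh → $1,090.62

$29,536.38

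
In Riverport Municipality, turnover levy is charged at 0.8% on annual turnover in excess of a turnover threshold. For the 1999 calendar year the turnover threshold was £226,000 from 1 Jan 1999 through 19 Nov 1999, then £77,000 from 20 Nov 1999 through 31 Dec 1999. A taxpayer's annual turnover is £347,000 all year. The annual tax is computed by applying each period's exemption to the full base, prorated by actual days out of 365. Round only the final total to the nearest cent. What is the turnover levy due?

£1,105.16

1 Jan – 19 Nov 1999: 323 days, exemption £226,000 → (£347,000 − £226,000) × 0.8% × 323/365 = £856.6137
20 Nov – 31 Dec 1999: 42 days, exemption £77,000 → (£347,000 − £77,000) × 0.8% × 42/365 = £248.5479
Total = £1,105.1616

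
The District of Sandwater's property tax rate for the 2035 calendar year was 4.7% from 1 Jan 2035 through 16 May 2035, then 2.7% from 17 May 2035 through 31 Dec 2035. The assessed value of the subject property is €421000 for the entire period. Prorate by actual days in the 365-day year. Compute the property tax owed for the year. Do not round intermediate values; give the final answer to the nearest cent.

€14504.32

1 Jan – 16 May 2035: 136 days at 4.7% → €421000 × 4.7% × 136/365 = €7372.6904
17 May – 31 Dec 2035: 229 days at 2.7% → €421000 × 2.7% × 229/365 = €7131.6247
Total = €14504.3151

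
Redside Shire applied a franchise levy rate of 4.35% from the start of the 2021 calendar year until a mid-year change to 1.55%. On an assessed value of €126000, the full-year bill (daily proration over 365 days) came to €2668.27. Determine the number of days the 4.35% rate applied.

Let d = days at the first rate; then 365 − d days at the second rate.
€126000 × [4.35%·d + 1.55%·(365−d)] / 365 = €2668.27
Solving gives d = 74, so the new rate took effect on 16 Mar 2021.

74 days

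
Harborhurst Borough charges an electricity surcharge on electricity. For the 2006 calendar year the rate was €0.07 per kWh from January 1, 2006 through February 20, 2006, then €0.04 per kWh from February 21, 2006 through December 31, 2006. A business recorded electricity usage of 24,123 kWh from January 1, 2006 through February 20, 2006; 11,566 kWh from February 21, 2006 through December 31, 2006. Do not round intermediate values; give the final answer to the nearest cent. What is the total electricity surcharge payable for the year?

€2,151.25

January 1 – February 20, 2006: 24,123 kWh at €0.07/kWh → €1,688.61
February 21 – December 31, 2006: 11,566 kWh at €0.04/kWh → €462.64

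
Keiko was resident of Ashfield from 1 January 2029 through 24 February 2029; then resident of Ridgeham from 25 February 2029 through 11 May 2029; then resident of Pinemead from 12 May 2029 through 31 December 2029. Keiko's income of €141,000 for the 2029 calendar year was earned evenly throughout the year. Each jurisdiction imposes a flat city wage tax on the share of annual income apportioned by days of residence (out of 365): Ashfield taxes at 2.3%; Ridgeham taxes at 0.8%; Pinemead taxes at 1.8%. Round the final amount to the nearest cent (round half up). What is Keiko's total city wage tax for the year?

Ashfield, 1 January – 24 February 2029: 55 days → €141,000 × 2.3% × 55/365 = €488.6712
Ridgeham, 25 February – 11 May 2029: 76 days → €141,000 × 0.8% × 76/365 = €234.8712
Pinemead, 12 May – 31 December 2029: 234 days → €141,000 × 1.8% × 234/365 = €1,627.1014
Total = €2,350.6438

€2,350.64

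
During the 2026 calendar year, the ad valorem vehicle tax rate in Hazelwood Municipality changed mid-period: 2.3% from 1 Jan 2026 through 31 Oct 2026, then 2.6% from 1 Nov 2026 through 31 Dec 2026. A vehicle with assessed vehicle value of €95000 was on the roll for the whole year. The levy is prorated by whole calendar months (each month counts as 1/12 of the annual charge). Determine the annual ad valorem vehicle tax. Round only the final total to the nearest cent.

1 Jan – 31 Oct 2026: 10 months at 2.3% → €95000 × 2.3% × 10/12 = €1820.8333
1 Nov – 31 Dec 2026: 2 months at 2.6% → €95000 × 2.6% × 2/12 = €411.6667
Total = €2232.5000

€2232.50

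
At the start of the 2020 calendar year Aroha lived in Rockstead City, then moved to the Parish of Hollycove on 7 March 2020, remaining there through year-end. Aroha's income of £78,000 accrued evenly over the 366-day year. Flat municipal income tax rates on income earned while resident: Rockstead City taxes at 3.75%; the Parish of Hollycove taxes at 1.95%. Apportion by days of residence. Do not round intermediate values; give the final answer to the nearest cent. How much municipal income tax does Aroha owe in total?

Rockstead City, 1 January – 6 March 2020: 66 days → £78,000 × 3.75% × 66/366 = £527.4590
The Parish of Hollycove, 7 March – 31 December 2020: 300 days → £78,000 × 1.95% × 300/366 = £1,246.7213
Total = £1,774.1803

£1,774.18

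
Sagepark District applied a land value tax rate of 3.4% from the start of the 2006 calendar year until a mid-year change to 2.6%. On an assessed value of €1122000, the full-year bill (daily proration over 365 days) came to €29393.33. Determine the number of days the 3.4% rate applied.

9 days

Let d = days at the first rate; then 365 − d days at the second rate.
€1122000 × [3.4%·d + 2.6%·(365−d)] / 365 = €29393.33
Solving gives d = 9, so the new rate took effect on January 10, 2006.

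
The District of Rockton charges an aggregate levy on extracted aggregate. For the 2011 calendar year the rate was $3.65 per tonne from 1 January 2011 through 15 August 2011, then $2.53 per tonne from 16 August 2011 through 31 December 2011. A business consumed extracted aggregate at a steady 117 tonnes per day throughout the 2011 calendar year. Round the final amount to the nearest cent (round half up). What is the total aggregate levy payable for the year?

$137,789.73

1 January – 15 August 2011: 227 days × 117 tonnes/day = 26,559 tonnes at $3.65/tonne → $96,940.35
16 August – 31 December 2011: 138 days × 117 tonnes/day = 16,146 tonnes at $2.53/tonne → $40,849.38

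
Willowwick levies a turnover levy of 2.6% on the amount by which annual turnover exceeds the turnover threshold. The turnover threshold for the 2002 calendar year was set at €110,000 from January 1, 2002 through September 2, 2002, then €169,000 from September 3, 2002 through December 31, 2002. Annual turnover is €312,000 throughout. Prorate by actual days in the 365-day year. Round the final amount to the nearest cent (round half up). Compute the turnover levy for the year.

January 1 – September 2, 2002: 245 days, exemption €110,000 → (€312,000 − €110,000) × 2.6% × 245/365 = €3,525.3151
September 3 – December 31, 2002: 120 days, exemption €169,000 → (€312,000 − €169,000) × 2.6% × 120/365 = €1,222.3562
Total = €4,747.6712

€4,747.67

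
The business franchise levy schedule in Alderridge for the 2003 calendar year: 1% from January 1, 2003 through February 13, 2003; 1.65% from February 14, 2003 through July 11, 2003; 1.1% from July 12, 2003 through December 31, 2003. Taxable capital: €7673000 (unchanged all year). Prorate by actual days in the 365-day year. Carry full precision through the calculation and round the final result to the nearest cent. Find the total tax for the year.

January 1 – February 13, 2003: 44 days at 1% → €7673000 × 1% × 44/365 = €9249.6438
February 14 – July 11, 2003: 148 days at 1.65% → €7673000 × 1.65% × 148/365 = €51335.5233
July 12 – December 31, 2003: 173 days at 1.1% → €7673000 × 1.1% × 173/365 = €40004.7096
Total = €100589.8767

€100589.88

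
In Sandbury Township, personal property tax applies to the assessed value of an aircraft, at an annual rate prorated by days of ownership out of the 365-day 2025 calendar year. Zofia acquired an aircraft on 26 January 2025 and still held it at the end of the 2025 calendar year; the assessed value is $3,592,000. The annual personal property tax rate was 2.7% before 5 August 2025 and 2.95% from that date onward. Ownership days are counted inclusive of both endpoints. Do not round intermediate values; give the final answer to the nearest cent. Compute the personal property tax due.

26 January – 4 August 2025: 191 days at 2.7% → $3,592,000 × 2.7% × 191/365 = $50,750.5315
5 August – 31 December 2025: 149 days at 2.95% → $3,592,000 × 2.95% × 149/365 = $43,256.5370
Total = $94,007.0685

$94,007.07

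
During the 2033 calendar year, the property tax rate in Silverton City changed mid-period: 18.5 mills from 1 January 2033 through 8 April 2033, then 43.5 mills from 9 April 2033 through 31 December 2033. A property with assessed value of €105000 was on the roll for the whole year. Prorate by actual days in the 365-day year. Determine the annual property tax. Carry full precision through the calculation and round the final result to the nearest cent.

€3862.71

1 January – 8 April 2033: 98 days at 18.5 mills → €105000 × 1.85% × 98/365 = €521.5479
9 April – 31 December 2033: 267 days at 43.5 mills → €105000 × 4.35% × 267/365 = €3341.1575
Total = €3862.7055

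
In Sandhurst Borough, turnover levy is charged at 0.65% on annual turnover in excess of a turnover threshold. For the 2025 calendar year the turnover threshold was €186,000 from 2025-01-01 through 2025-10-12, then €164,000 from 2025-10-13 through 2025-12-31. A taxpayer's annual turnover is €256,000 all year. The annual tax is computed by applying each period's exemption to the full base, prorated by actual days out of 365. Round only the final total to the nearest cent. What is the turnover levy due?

2025-01-01 to 2025-10-12: 285 days, exemption €186,000 → (€256,000 − €186,000) × 0.65% × 285/365 = €355.2740
2025-10-13 to 2025-12-31: 80 days, exemption €164,000 → (€256,000 − €164,000) × 0.65% × 80/365 = €131.0685
Total = €486.3425

€486.34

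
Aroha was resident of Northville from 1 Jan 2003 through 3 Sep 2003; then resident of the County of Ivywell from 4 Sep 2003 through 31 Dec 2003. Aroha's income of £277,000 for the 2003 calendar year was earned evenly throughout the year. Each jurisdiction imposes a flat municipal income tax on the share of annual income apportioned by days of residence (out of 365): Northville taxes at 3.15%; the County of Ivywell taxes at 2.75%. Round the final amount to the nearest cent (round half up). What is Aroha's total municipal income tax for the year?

Northville, 1 Jan – 3 Sep 2003: 246 days → £277,000 × 3.15% × 246/365 = £5,880.7479
The County of Ivywell, 4 Sep – 31 Dec 2003: 119 days → £277,000 × 2.75% × 119/365 = £2,483.5137
Total = £8,364.2616

£8,364.26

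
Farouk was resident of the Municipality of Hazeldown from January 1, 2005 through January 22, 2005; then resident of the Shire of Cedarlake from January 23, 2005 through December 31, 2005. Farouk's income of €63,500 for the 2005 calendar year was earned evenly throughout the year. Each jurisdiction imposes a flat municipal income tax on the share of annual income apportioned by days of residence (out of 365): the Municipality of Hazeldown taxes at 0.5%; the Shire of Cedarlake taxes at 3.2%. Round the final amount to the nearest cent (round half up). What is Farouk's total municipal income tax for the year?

The Municipality of Hazeldown, January 1 – January 22, 2005: 22 days → €63,500 × 0.5% × 22/365 = €19.1370
The Shire of Cedarlake, January 23 – December 31, 2005: 343 days → €63,500 × 3.2% × 343/365 = €1,909.5233
Total = €1,928.6603

€1,928.66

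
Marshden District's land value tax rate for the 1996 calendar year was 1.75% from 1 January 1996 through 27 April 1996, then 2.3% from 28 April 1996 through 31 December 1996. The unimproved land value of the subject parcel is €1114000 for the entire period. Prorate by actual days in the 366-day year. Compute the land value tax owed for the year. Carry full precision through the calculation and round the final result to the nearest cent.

€23646.63

1 January – 27 April 1996: 118 days at 1.75% → €1114000 × 1.75% × 118/366 = €6285.2732
28 April – 31 December 1996: 248 days at 2.3% → €1114000 × 2.3% × 248/366 = €17361.3552
Total = €23646.6284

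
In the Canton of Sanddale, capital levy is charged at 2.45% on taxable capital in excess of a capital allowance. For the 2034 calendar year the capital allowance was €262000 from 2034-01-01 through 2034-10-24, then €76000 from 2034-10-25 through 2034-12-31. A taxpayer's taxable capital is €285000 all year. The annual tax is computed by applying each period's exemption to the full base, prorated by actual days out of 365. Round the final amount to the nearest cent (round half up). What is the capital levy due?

2034-01-01 to 2034-10-24: 297 days, exemption €262000 → (€285000 − €262000) × 2.45% × 297/365 = €458.5192
2034-10-25 to 2034-12-31: 68 days, exemption €76000 → (€285000 − €76000) × 2.45% × 68/365 = €953.9562
Total = €1412.4753

€1412.48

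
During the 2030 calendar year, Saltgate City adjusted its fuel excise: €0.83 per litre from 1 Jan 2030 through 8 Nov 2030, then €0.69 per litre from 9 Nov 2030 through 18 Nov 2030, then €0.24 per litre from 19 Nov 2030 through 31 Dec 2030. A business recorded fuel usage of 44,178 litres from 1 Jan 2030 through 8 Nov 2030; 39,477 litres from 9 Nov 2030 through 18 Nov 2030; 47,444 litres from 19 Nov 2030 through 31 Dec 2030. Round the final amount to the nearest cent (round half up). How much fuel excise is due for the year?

1 Jan – 8 Nov 2030: 44,178 litres at €0.83/litre → €36,667.74
9 Nov – 18 Nov 2030: 39,477 litres at €0.69/litre → €27,239.13
19 Nov – 31 Dec 2030: 47,444 litres at €0.24/litre → €11,386.56

€75,293.43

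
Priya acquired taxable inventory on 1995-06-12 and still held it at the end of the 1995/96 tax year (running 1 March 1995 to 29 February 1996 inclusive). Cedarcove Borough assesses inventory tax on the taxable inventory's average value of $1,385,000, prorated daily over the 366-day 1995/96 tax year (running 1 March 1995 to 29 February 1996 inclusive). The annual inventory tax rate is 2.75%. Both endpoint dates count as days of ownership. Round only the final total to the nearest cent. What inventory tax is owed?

Days held (1995-06-12 to 1996-02-29): 263 out of 366
Tax = $1,385,000 × 2.75% × 263/366 = $27,368.8866

$27,368.89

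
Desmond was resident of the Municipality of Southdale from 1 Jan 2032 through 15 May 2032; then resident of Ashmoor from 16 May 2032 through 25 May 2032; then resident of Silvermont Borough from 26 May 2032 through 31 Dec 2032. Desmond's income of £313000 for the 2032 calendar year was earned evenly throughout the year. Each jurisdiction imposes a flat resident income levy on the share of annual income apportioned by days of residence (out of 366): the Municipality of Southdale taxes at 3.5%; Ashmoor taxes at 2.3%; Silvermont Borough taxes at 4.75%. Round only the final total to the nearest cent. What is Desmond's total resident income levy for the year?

The Municipality of Southdale, 1 Jan – 15 May 2032: 136 days → £313000 × 3.5% × 136/366 = £4070.7104
Ashmoor, 16 May – 25 May 2032: 10 days → £313000 × 2.3% × 10/366 = £196.6940
Silvermont Borough, 26 May – 31 Dec 2032: 220 days → £313000 × 4.75% × 220/366 = £8936.7486
Total = £13204.1530

£13204.15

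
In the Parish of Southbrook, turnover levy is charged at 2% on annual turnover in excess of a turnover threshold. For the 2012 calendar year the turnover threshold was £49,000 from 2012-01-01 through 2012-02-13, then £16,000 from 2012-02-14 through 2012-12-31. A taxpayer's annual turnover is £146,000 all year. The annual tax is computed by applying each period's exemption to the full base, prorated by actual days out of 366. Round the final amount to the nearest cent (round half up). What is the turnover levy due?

£2,520.66

2012-01-01 to 2012-02-13: 44 days, exemption £49,000 → (£146,000 − £49,000) × 2% × 44/366 = £233.2240
2012-02-14 to 2012-12-31: 322 days, exemption £16,000 → (£146,000 − £16,000) × 2% × 322/366 = £2,287.4317
Total = £2,520.6557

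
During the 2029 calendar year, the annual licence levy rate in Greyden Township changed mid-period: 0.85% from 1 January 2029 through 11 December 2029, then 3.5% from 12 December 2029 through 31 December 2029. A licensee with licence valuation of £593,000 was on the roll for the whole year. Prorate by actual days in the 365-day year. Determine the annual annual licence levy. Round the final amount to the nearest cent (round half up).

1 January – 11 December 2029: 345 days at 0.85% → £593,000 × 0.85% × 345/365 = £4,764.3082
12 December – 31 December 2029: 20 days at 3.5% → £593,000 × 3.5% × 20/365 = £1,137.2603
Total = £5,901.5685

£5,901.57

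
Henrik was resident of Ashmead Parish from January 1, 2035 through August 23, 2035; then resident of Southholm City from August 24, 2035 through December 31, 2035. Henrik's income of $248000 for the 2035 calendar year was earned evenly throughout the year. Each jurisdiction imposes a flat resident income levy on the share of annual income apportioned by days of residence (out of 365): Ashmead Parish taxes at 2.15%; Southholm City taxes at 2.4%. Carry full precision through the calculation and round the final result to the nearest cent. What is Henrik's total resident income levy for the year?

Ashmead Parish, January 1 – August 23, 2035: 235 days → $248000 × 2.15% × 235/365 = $3432.9315
Southholm City, August 24 – December 31, 2035: 130 days → $248000 × 2.4% × 130/365 = $2119.8904
Total = $5552.8219

$5552.82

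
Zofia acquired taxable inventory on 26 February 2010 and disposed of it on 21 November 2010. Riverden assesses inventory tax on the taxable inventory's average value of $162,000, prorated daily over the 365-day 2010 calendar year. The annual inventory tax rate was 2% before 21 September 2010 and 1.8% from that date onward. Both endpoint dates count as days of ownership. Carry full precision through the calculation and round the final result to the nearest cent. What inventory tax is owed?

26 February – 20 September 2010: 207 days at 2% → $162,000 × 2% × 207/365 = $1,837.4795
21 September – 21 November 2010: 62 days at 1.8% → $162,000 × 1.8% × 62/365 = $495.3205
Total = $2,332.8000

$2,332.80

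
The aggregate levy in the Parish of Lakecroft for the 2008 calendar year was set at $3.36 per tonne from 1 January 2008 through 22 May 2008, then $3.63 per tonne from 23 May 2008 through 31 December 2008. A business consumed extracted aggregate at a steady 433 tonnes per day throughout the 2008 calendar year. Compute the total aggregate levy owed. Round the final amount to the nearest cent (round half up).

1 January – 22 May 2008: 143 days × 433 tonnes/day = 61,919 tonnes at $3.36/tonne → $208047.84
23 May – 31 December 2008: 223 days × 433 tonnes/day = 96,559 tonnes at $3.63/tonne → $350509.17

$558557.01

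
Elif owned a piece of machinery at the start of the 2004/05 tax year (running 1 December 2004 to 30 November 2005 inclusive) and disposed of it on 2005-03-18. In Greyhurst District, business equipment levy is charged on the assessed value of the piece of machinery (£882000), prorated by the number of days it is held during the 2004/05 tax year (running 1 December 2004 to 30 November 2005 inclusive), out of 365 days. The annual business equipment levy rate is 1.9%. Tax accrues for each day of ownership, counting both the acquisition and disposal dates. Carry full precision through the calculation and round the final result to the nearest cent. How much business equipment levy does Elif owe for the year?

Days held (2004-12-01 to 2005-03-18): 108 out of 365
Tax = £882000 × 1.9% × 108/365 = £4958.5315

£4958.53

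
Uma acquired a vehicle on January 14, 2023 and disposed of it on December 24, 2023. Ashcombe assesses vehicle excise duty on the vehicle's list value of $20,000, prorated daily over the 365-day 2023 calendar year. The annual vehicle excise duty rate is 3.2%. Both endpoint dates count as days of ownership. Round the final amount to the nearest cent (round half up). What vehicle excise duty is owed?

Days held (January 14 – December 24, 2023): 345 out of 365
Tax = $20,000 × 3.2% × 345/365 = $604.9315

$604.93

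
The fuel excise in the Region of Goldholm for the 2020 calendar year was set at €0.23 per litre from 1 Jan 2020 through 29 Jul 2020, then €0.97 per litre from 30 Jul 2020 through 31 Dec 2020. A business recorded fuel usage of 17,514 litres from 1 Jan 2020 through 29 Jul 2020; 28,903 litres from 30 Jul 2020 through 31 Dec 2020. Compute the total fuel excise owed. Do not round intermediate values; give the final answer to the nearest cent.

1 Jan – 29 Jul 2020: 17,514 litres at €0.23/litre → €4028.22
30 Jul – 31 Dec 2020: 28,903 litres at €0.97/litre → €28035.91

€32064.13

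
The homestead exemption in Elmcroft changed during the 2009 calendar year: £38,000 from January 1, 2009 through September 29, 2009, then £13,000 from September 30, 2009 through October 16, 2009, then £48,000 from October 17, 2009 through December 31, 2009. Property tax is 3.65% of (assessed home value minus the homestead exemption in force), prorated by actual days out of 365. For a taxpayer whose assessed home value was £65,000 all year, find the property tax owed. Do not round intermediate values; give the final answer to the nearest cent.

January 1 – September 29, 2009: 272 days, exemption £38,000 → (£65,000 − £38,000) × 3.65% × 272/365 = £734.4000
September 30 – October 16, 2009: 17 days, exemption £13,000 → (£65,000 − £13,000) × 3.65% × 17/365 = £88.4000
October 17 – December 31, 2009: 76 days, exemption £48,000 → (£65,000 − £48,000) × 3.65% × 76/365 = £129.2000
Total = £952.0000

£952.00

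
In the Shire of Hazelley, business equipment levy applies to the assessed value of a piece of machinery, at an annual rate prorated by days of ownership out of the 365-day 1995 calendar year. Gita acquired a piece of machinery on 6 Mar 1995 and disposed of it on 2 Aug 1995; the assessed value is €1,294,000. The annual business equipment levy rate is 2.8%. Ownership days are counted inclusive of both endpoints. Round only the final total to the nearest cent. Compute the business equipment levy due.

Days held (6 Mar – 2 Aug 1995): 150 out of 365
Tax = €1,294,000 × 2.8% × 150/365 = €14,889.8630

€14,889.86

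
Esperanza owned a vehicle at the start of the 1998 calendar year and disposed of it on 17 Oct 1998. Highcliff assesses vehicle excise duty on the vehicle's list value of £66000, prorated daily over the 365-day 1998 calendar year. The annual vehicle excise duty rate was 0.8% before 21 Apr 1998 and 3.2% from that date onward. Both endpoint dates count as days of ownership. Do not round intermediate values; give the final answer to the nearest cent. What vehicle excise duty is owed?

1 Jan – 20 Apr 1998: 110 days at 0.8% → £66000 × 0.8% × 110/365 = £159.1233
21 Apr – 17 Oct 1998: 180 days at 3.2% → £66000 × 3.2% × 180/365 = £1041.5342
Total = £1200.6575

£1200.66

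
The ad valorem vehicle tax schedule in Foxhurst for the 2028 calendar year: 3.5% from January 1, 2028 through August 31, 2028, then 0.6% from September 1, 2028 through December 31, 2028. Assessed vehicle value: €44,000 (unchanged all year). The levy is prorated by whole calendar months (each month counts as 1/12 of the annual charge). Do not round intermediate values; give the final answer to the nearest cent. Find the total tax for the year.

€1,114.67

January 1 – August 31, 2028: 8 months at 3.5% → €44,000 × 3.5% × 8/12 = €1,026.6667
September 1 – December 31, 2028: 4 months at 0.6% → €44,000 × 0.6% × 4/12 = €88.0000
Total = €1,114.6667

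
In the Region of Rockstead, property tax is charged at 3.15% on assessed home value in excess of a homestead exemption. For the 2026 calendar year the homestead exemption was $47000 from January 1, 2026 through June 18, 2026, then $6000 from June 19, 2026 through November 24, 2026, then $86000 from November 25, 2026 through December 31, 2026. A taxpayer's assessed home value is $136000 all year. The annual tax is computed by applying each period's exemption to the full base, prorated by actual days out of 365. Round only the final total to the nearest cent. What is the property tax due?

January 1 – June 18, 2026: 169 days, exemption $47000 → ($136000 − $47000) × 3.15% × 169/365 = $1298.0589
June 19 – November 24, 2026: 159 days, exemption $6000 → ($136000 − $6000) × 3.15% × 159/365 = $1783.8493
November 25 – December 31, 2026: 37 days, exemption $86000 → ($136000 − $86000) × 3.15% × 37/365 = $159.6575
Total = $3241.5658

$3241.57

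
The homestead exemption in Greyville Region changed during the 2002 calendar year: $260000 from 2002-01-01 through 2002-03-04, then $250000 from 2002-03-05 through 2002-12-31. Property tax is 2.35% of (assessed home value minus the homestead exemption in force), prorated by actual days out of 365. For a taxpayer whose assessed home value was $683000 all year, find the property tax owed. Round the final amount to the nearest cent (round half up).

$10134.94

2002-01-01 to 2002-03-04: 63 days, exemption $260000 → ($683000 − $260000) × 2.35% × 63/365 = $1715.7575
2002-03-05 to 2002-12-31: 302 days, exemption $250000 → ($683000 − $250000) × 2.35% × 302/365 = $8419.1808
Total = $10134.9384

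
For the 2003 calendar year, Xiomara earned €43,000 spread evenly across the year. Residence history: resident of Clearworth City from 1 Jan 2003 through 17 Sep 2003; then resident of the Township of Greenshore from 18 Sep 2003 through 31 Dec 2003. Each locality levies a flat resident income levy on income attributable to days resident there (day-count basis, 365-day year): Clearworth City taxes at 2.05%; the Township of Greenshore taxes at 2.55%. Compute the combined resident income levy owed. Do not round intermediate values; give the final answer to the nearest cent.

Clearworth City, 1 Jan – 17 Sep 2003: 260 days → €43,000 × 2.05% × 260/365 = €627.9178
The Township of Greenshore, 18 Sep – 31 Dec 2003: 105 days → €43,000 × 2.55% × 105/365 = €315.4315
Total = €943.3493

€943.35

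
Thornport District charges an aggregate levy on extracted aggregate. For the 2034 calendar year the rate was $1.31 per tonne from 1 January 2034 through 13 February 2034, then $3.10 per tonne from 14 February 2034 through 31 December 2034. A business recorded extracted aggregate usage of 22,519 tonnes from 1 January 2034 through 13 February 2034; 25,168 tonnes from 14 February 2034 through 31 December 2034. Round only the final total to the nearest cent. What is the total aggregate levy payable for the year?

$107520.69

1 January – 13 February 2034: 22,519 tonnes at $1.31/tonne → $29499.89
14 February – 31 December 2034: 25,168 tonnes at $3.10/tonne → $78020.80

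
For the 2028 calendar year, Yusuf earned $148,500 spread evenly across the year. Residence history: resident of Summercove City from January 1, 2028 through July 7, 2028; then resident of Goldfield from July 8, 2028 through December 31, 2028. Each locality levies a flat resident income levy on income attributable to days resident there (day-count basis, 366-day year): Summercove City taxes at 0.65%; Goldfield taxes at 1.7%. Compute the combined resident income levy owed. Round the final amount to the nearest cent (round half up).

Summercove City, January 1 – July 7, 2028: 189 days → $148,500 × 0.65% × 189/366 = $498.4488
Goldfield, July 8 – December 31, 2028: 177 days → $148,500 × 1.7% × 177/366 = $1,220.8648
Total = $1,719.3135

$1,719.31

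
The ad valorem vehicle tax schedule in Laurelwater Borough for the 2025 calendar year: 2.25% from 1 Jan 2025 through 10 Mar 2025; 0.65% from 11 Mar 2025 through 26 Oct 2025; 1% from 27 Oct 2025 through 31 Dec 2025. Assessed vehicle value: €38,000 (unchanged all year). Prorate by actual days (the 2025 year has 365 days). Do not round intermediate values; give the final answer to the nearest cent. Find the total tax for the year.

€385.99

1 Jan – 10 Mar 2025: 69 days at 2.25% → €38,000 × 2.25% × 69/365 = €161.6301
11 Mar – 26 Oct 2025: 230 days at 0.65% → €38,000 × 0.65% × 230/365 = €155.6438
27 Oct – 31 Dec 2025: 66 days at 1% → €38,000 × 1% × 66/365 = €68.7123
Total = €385.9863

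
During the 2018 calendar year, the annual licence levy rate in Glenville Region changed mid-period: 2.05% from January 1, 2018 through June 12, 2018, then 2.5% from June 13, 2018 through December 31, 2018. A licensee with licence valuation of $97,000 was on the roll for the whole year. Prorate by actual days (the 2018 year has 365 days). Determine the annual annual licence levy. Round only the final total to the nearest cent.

January 1 – June 12, 2018: 163 days at 2.05% → $97,000 × 2.05% × 163/365 = $888.0151
June 13 – December 31, 2018: 202 days at 2.5% → $97,000 × 2.5% × 202/365 = $1,342.0548
Total = $2,230.0699

$2,230.07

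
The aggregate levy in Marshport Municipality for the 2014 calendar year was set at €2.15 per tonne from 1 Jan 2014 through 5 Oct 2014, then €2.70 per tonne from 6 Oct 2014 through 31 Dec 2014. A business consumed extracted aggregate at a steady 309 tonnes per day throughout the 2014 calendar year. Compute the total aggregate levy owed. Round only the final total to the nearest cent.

1 Jan – 5 Oct 2014: 278 days × 309 tonnes/day = 85,902 tonnes at €2.15/tonne → €184,689.30
6 Oct – 31 Dec 2014: 87 days × 309 tonnes/day = 26,883 tonnes at €2.70/tonne → €72,584.10

€257,273.40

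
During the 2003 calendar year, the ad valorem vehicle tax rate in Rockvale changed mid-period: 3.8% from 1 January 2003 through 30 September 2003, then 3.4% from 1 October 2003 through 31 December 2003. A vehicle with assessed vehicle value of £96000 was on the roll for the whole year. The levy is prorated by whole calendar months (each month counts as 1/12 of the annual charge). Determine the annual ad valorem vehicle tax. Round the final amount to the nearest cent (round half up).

£3552.00

1 January – 30 September 2003: 9 months at 3.8% → £96000 × 3.8% × 9/12 = £2736.0000
1 October – 31 December 2003: 3 months at 3.4% → £96000 × 3.4% × 3/12 = £816.0000
Total = £3552.0000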